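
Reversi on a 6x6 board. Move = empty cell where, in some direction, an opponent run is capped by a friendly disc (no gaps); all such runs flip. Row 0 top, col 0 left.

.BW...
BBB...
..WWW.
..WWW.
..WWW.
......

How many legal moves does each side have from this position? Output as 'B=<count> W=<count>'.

-- B to move --
(0,3): flips 1 -> legal
(1,3): no bracket -> illegal
(1,4): no bracket -> illegal
(1,5): no bracket -> illegal
(2,1): no bracket -> illegal
(2,5): no bracket -> illegal
(3,1): no bracket -> illegal
(3,5): no bracket -> illegal
(4,1): no bracket -> illegal
(4,5): flips 2 -> legal
(5,1): no bracket -> illegal
(5,2): flips 3 -> legal
(5,3): no bracket -> illegal
(5,4): no bracket -> illegal
(5,5): flips 3 -> legal
B mobility = 4
-- W to move --
(0,0): flips 2 -> legal
(0,3): no bracket -> illegal
(1,3): no bracket -> illegal
(2,0): flips 1 -> legal
(2,1): no bracket -> illegal
W mobility = 2

Answer: B=4 W=2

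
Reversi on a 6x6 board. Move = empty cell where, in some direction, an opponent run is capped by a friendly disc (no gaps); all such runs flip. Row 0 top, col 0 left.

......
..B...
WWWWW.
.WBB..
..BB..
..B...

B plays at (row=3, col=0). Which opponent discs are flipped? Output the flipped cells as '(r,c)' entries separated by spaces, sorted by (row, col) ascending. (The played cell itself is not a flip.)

Answer: (2,1) (3,1)

Derivation:
Dir NW: edge -> no flip
Dir N: opp run (2,0), next='.' -> no flip
Dir NE: opp run (2,1) capped by B -> flip
Dir W: edge -> no flip
Dir E: opp run (3,1) capped by B -> flip
Dir SW: edge -> no flip
Dir S: first cell '.' (not opp) -> no flip
Dir SE: first cell '.' (not opp) -> no flip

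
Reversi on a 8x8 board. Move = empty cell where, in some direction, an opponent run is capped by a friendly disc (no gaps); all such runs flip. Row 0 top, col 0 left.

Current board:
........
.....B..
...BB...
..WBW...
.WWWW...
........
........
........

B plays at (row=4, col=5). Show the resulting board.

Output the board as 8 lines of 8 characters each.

Place B at (4,5); scan 8 dirs for brackets.
Dir NW: opp run (3,4) capped by B -> flip
Dir N: first cell '.' (not opp) -> no flip
Dir NE: first cell '.' (not opp) -> no flip
Dir W: opp run (4,4) (4,3) (4,2) (4,1), next='.' -> no flip
Dir E: first cell '.' (not opp) -> no flip
Dir SW: first cell '.' (not opp) -> no flip
Dir S: first cell '.' (not opp) -> no flip
Dir SE: first cell '.' (not opp) -> no flip
All flips: (3,4)

Answer: ........
.....B..
...BB...
..WBB...
.WWWWB..
........
........
........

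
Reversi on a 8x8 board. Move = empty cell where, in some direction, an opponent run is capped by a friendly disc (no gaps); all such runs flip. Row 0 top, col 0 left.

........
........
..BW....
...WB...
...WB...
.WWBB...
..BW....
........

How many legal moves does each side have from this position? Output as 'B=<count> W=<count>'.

-- B to move --
(1,2): flips 1 -> legal
(1,3): flips 3 -> legal
(1,4): no bracket -> illegal
(2,4): flips 1 -> legal
(3,2): flips 2 -> legal
(4,0): flips 1 -> legal
(4,1): no bracket -> illegal
(4,2): flips 2 -> legal
(5,0): flips 2 -> legal
(6,0): no bracket -> illegal
(6,1): flips 2 -> legal
(6,4): flips 1 -> legal
(7,2): flips 1 -> legal
(7,3): flips 1 -> legal
(7,4): no bracket -> illegal
B mobility = 11
-- W to move --
(1,1): flips 1 -> legal
(1,2): no bracket -> illegal
(1,3): no bracket -> illegal
(2,1): flips 1 -> legal
(2,4): no bracket -> illegal
(2,5): flips 1 -> legal
(3,1): no bracket -> illegal
(3,2): no bracket -> illegal
(3,5): flips 1 -> legal
(4,2): no bracket -> illegal
(4,5): flips 3 -> legal
(5,5): flips 3 -> legal
(6,1): flips 1 -> legal
(6,4): no bracket -> illegal
(6,5): flips 1 -> legal
(7,1): no bracket -> illegal
(7,2): flips 1 -> legal
(7,3): flips 1 -> legal
W mobility = 10

Answer: B=11 W=10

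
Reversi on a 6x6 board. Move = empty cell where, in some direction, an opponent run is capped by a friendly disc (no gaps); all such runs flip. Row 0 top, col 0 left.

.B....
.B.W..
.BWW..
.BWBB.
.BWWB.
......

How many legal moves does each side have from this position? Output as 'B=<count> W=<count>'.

-- B to move --
(0,2): no bracket -> illegal
(0,3): flips 2 -> legal
(0,4): flips 2 -> legal
(1,2): flips 1 -> legal
(1,4): flips 2 -> legal
(2,4): flips 2 -> legal
(5,1): flips 1 -> legal
(5,2): flips 1 -> legal
(5,3): flips 2 -> legal
(5,4): flips 2 -> legal
B mobility = 9
-- W to move --
(0,0): flips 1 -> legal
(0,2): no bracket -> illegal
(1,0): flips 1 -> legal
(1,2): no bracket -> illegal
(2,0): flips 2 -> legal
(2,4): flips 1 -> legal
(2,5): flips 1 -> legal
(3,0): flips 1 -> legal
(3,5): flips 2 -> legal
(4,0): flips 2 -> legal
(4,5): flips 2 -> legal
(5,0): flips 1 -> legal
(5,1): no bracket -> illegal
(5,2): no bracket -> illegal
(5,3): no bracket -> illegal
(5,4): no bracket -> illegal
(5,5): flips 2 -> legal
W mobility = 11

Answer: B=9 W=11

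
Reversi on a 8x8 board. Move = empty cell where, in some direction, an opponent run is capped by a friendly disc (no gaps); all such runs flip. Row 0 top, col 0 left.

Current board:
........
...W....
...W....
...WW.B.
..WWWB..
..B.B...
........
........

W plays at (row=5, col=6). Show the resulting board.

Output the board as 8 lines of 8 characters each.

Answer: ........
...W....
...W....
...WW.B.
..WWWW..
..B.B.W.
........
........

Derivation:
Place W at (5,6); scan 8 dirs for brackets.
Dir NW: opp run (4,5) capped by W -> flip
Dir N: first cell '.' (not opp) -> no flip
Dir NE: first cell '.' (not opp) -> no flip
Dir W: first cell '.' (not opp) -> no flip
Dir E: first cell '.' (not opp) -> no flip
Dir SW: first cell '.' (not opp) -> no flip
Dir S: first cell '.' (not opp) -> no flip
Dir SE: first cell '.' (not opp) -> no flip
All flips: (4,5)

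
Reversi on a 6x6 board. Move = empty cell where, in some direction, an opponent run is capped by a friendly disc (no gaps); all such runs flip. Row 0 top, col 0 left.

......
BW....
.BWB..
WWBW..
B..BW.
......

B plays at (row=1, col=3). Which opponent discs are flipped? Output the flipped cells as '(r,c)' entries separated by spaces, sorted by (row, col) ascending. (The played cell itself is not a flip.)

Answer: (2,2) (3,1)

Derivation:
Dir NW: first cell '.' (not opp) -> no flip
Dir N: first cell '.' (not opp) -> no flip
Dir NE: first cell '.' (not opp) -> no flip
Dir W: first cell '.' (not opp) -> no flip
Dir E: first cell '.' (not opp) -> no flip
Dir SW: opp run (2,2) (3,1) capped by B -> flip
Dir S: first cell 'B' (not opp) -> no flip
Dir SE: first cell '.' (not opp) -> no flip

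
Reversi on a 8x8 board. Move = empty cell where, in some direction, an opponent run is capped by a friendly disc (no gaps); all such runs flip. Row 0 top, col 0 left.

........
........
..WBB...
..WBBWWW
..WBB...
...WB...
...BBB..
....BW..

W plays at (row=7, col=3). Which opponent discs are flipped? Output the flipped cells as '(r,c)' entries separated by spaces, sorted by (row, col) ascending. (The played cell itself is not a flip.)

Answer: (6,3) (7,4)

Derivation:
Dir NW: first cell '.' (not opp) -> no flip
Dir N: opp run (6,3) capped by W -> flip
Dir NE: opp run (6,4), next='.' -> no flip
Dir W: first cell '.' (not opp) -> no flip
Dir E: opp run (7,4) capped by W -> flip
Dir SW: edge -> no flip
Dir S: edge -> no flip
Dir SE: edge -> no flip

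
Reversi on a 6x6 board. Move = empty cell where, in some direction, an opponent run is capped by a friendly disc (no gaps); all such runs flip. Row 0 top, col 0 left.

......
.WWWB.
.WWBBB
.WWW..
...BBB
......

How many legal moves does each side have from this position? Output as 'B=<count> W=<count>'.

Answer: B=8 W=7

Derivation:
-- B to move --
(0,0): flips 3 -> legal
(0,1): flips 1 -> legal
(0,2): flips 1 -> legal
(0,3): flips 1 -> legal
(0,4): no bracket -> illegal
(1,0): flips 5 -> legal
(2,0): flips 2 -> legal
(3,0): no bracket -> illegal
(3,4): no bracket -> illegal
(4,0): no bracket -> illegal
(4,1): flips 1 -> legal
(4,2): flips 1 -> legal
B mobility = 8
-- W to move --
(0,3): no bracket -> illegal
(0,4): no bracket -> illegal
(0,5): flips 2 -> legal
(1,5): flips 2 -> legal
(3,4): flips 1 -> legal
(3,5): flips 1 -> legal
(4,2): no bracket -> illegal
(5,2): no bracket -> illegal
(5,3): flips 1 -> legal
(5,4): flips 1 -> legal
(5,5): flips 1 -> legal
W mobility = 7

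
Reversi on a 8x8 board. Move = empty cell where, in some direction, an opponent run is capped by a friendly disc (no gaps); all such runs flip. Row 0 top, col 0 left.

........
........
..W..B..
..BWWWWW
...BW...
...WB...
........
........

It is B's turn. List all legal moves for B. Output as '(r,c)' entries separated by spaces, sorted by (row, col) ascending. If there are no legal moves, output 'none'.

(1,1): no bracket -> illegal
(1,2): flips 1 -> legal
(1,3): no bracket -> illegal
(2,1): no bracket -> illegal
(2,3): flips 1 -> legal
(2,4): flips 2 -> legal
(2,6): no bracket -> illegal
(2,7): no bracket -> illegal
(3,1): no bracket -> illegal
(4,2): no bracket -> illegal
(4,5): flips 2 -> legal
(4,6): no bracket -> illegal
(4,7): flips 1 -> legal
(5,2): flips 1 -> legal
(5,5): no bracket -> illegal
(6,2): no bracket -> illegal
(6,3): flips 1 -> legal
(6,4): no bracket -> illegal

Answer: (1,2) (2,3) (2,4) (4,5) (4,7) (5,2) (6,3)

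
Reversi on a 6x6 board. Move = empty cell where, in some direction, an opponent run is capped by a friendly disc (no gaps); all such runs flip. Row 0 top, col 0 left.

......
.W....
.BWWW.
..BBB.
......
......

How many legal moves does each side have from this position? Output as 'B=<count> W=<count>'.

-- B to move --
(0,0): flips 2 -> legal
(0,1): flips 1 -> legal
(0,2): no bracket -> illegal
(1,0): no bracket -> illegal
(1,2): flips 2 -> legal
(1,3): flips 1 -> legal
(1,4): flips 2 -> legal
(1,5): flips 1 -> legal
(2,0): no bracket -> illegal
(2,5): flips 3 -> legal
(3,1): no bracket -> illegal
(3,5): no bracket -> illegal
B mobility = 7
-- W to move --
(1,0): no bracket -> illegal
(1,2): no bracket -> illegal
(2,0): flips 1 -> legal
(2,5): no bracket -> illegal
(3,0): no bracket -> illegal
(3,1): flips 1 -> legal
(3,5): no bracket -> illegal
(4,1): flips 1 -> legal
(4,2): flips 2 -> legal
(4,3): flips 1 -> legal
(4,4): flips 2 -> legal
(4,5): flips 1 -> legal
W mobility = 7

Answer: B=7 W=7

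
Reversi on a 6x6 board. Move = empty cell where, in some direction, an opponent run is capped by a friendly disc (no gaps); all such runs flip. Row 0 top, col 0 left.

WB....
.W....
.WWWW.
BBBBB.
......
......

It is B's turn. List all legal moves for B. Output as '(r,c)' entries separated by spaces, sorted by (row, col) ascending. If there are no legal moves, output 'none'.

Answer: (1,0) (1,2) (1,3) (1,4) (1,5)

Derivation:
(0,2): no bracket -> illegal
(1,0): flips 1 -> legal
(1,2): flips 3 -> legal
(1,3): flips 2 -> legal
(1,4): flips 2 -> legal
(1,5): flips 1 -> legal
(2,0): no bracket -> illegal
(2,5): no bracket -> illegal
(3,5): no bracket -> illegal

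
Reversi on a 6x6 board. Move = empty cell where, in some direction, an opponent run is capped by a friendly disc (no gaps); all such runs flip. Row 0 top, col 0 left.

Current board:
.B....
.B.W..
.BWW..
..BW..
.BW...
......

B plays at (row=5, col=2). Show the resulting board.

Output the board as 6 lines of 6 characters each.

Place B at (5,2); scan 8 dirs for brackets.
Dir NW: first cell 'B' (not opp) -> no flip
Dir N: opp run (4,2) capped by B -> flip
Dir NE: first cell '.' (not opp) -> no flip
Dir W: first cell '.' (not opp) -> no flip
Dir E: first cell '.' (not opp) -> no flip
Dir SW: edge -> no flip
Dir S: edge -> no flip
Dir SE: edge -> no flip
All flips: (4,2)

Answer: .B....
.B.W..
.BWW..
..BW..
.BB...
..B...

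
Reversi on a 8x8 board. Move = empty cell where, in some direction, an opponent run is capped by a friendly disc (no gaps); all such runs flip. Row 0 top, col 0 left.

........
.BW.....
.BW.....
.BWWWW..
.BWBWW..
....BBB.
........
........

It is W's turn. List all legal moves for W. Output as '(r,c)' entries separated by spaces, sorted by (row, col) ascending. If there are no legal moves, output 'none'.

Answer: (0,0) (1,0) (2,0) (3,0) (4,0) (5,0) (5,2) (5,3) (6,3) (6,4) (6,5) (6,6) (6,7)

Derivation:
(0,0): flips 1 -> legal
(0,1): no bracket -> illegal
(0,2): no bracket -> illegal
(1,0): flips 2 -> legal
(2,0): flips 2 -> legal
(3,0): flips 2 -> legal
(4,0): flips 2 -> legal
(4,6): no bracket -> illegal
(4,7): no bracket -> illegal
(5,0): flips 1 -> legal
(5,1): no bracket -> illegal
(5,2): flips 1 -> legal
(5,3): flips 1 -> legal
(5,7): no bracket -> illegal
(6,3): flips 1 -> legal
(6,4): flips 1 -> legal
(6,5): flips 3 -> legal
(6,6): flips 1 -> legal
(6,7): flips 1 -> legal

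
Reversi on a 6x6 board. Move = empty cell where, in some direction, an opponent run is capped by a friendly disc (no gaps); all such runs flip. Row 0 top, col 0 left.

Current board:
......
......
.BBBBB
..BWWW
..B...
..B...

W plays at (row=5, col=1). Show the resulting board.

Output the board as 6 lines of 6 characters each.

Answer: ......
......
.BBBBB
..BWWW
..W...
.WB...

Derivation:
Place W at (5,1); scan 8 dirs for brackets.
Dir NW: first cell '.' (not opp) -> no flip
Dir N: first cell '.' (not opp) -> no flip
Dir NE: opp run (4,2) capped by W -> flip
Dir W: first cell '.' (not opp) -> no flip
Dir E: opp run (5,2), next='.' -> no flip
Dir SW: edge -> no flip
Dir S: edge -> no flip
Dir SE: edge -> no flip
All flips: (4,2)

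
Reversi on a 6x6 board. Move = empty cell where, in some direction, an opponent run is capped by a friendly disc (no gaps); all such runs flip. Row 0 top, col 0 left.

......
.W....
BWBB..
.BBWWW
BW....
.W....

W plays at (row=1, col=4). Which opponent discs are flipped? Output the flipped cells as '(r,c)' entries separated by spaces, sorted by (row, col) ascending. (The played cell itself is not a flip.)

Answer: (2,3) (3,2)

Derivation:
Dir NW: first cell '.' (not opp) -> no flip
Dir N: first cell '.' (not opp) -> no flip
Dir NE: first cell '.' (not opp) -> no flip
Dir W: first cell '.' (not opp) -> no flip
Dir E: first cell '.' (not opp) -> no flip
Dir SW: opp run (2,3) (3,2) capped by W -> flip
Dir S: first cell '.' (not opp) -> no flip
Dir SE: first cell '.' (not opp) -> no flip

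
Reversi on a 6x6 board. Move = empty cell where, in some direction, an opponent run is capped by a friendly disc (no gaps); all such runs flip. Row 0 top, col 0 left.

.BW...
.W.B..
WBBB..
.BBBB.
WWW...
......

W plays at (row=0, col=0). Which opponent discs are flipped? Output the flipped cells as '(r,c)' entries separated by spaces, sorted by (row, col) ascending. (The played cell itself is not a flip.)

Dir NW: edge -> no flip
Dir N: edge -> no flip
Dir NE: edge -> no flip
Dir W: edge -> no flip
Dir E: opp run (0,1) capped by W -> flip
Dir SW: edge -> no flip
Dir S: first cell '.' (not opp) -> no flip
Dir SE: first cell 'W' (not opp) -> no flip

Answer: (0,1)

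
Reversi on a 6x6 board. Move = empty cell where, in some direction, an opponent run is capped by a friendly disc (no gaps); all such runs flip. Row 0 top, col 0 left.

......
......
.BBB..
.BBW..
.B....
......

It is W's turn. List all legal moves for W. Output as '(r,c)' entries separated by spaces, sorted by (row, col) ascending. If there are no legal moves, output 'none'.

Answer: (1,1) (1,3) (3,0)

Derivation:
(1,0): no bracket -> illegal
(1,1): flips 1 -> legal
(1,2): no bracket -> illegal
(1,3): flips 1 -> legal
(1,4): no bracket -> illegal
(2,0): no bracket -> illegal
(2,4): no bracket -> illegal
(3,0): flips 2 -> legal
(3,4): no bracket -> illegal
(4,0): no bracket -> illegal
(4,2): no bracket -> illegal
(4,3): no bracket -> illegal
(5,0): no bracket -> illegal
(5,1): no bracket -> illegal
(5,2): no bracket -> illegal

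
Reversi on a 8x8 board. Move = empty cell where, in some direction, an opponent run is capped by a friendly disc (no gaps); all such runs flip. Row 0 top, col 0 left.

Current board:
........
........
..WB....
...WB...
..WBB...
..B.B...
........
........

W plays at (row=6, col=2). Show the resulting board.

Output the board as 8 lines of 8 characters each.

Place W at (6,2); scan 8 dirs for brackets.
Dir NW: first cell '.' (not opp) -> no flip
Dir N: opp run (5,2) capped by W -> flip
Dir NE: first cell '.' (not opp) -> no flip
Dir W: first cell '.' (not opp) -> no flip
Dir E: first cell '.' (not opp) -> no flip
Dir SW: first cell '.' (not opp) -> no flip
Dir S: first cell '.' (not opp) -> no flip
Dir SE: first cell '.' (not opp) -> no flip
All flips: (5,2)

Answer: ........
........
..WB....
...WB...
..WBB...
..W.B...
..W.....
........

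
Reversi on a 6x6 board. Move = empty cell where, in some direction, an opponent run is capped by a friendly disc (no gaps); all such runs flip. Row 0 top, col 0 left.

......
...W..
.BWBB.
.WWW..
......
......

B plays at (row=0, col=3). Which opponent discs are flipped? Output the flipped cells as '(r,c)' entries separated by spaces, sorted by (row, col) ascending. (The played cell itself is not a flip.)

Answer: (1,3)

Derivation:
Dir NW: edge -> no flip
Dir N: edge -> no flip
Dir NE: edge -> no flip
Dir W: first cell '.' (not opp) -> no flip
Dir E: first cell '.' (not opp) -> no flip
Dir SW: first cell '.' (not opp) -> no flip
Dir S: opp run (1,3) capped by B -> flip
Dir SE: first cell '.' (not opp) -> no flip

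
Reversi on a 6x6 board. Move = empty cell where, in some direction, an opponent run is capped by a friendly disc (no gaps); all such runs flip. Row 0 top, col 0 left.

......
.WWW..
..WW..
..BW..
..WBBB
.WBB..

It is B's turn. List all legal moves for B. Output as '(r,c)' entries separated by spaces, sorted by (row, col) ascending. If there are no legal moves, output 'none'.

Answer: (0,0) (0,2) (0,3) (1,4) (3,1) (3,4) (4,1) (5,0)

Derivation:
(0,0): flips 3 -> legal
(0,1): no bracket -> illegal
(0,2): flips 2 -> legal
(0,3): flips 3 -> legal
(0,4): no bracket -> illegal
(1,0): no bracket -> illegal
(1,4): flips 1 -> legal
(2,0): no bracket -> illegal
(2,1): no bracket -> illegal
(2,4): no bracket -> illegal
(3,1): flips 1 -> legal
(3,4): flips 1 -> legal
(4,0): no bracket -> illegal
(4,1): flips 1 -> legal
(5,0): flips 1 -> legal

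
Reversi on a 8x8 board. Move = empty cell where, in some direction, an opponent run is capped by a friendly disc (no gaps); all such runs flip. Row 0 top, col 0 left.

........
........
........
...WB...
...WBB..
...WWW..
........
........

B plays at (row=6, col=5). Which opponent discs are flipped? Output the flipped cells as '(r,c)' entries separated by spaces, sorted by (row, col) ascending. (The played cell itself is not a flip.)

Dir NW: opp run (5,4) (4,3), next='.' -> no flip
Dir N: opp run (5,5) capped by B -> flip
Dir NE: first cell '.' (not opp) -> no flip
Dir W: first cell '.' (not opp) -> no flip
Dir E: first cell '.' (not opp) -> no flip
Dir SW: first cell '.' (not opp) -> no flip
Dir S: first cell '.' (not opp) -> no flip
Dir SE: first cell '.' (not opp) -> no flip

Answer: (5,5)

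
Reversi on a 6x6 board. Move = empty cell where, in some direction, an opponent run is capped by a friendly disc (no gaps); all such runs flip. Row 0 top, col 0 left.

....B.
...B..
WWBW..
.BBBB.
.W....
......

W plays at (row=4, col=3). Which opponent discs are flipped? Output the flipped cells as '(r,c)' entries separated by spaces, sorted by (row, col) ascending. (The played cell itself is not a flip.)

Answer: (3,2) (3,3)

Derivation:
Dir NW: opp run (3,2) capped by W -> flip
Dir N: opp run (3,3) capped by W -> flip
Dir NE: opp run (3,4), next='.' -> no flip
Dir W: first cell '.' (not opp) -> no flip
Dir E: first cell '.' (not opp) -> no flip
Dir SW: first cell '.' (not opp) -> no flip
Dir S: first cell '.' (not opp) -> no flip
Dir SE: first cell '.' (not opp) -> no flip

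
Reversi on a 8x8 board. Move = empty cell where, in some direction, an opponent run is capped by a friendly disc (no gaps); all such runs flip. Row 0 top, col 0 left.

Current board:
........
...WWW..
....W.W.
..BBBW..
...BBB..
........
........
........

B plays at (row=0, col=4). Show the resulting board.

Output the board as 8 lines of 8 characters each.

Place B at (0,4); scan 8 dirs for brackets.
Dir NW: edge -> no flip
Dir N: edge -> no flip
Dir NE: edge -> no flip
Dir W: first cell '.' (not opp) -> no flip
Dir E: first cell '.' (not opp) -> no flip
Dir SW: opp run (1,3), next='.' -> no flip
Dir S: opp run (1,4) (2,4) capped by B -> flip
Dir SE: opp run (1,5) (2,6), next='.' -> no flip
All flips: (1,4) (2,4)

Answer: ....B...
...WBW..
....B.W.
..BBBW..
...BBB..
........
........
........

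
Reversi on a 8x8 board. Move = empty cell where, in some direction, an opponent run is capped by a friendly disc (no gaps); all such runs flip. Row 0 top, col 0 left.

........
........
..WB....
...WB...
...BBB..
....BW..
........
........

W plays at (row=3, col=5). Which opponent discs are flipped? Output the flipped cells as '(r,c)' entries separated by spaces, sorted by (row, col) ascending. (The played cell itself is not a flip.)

Dir NW: first cell '.' (not opp) -> no flip
Dir N: first cell '.' (not opp) -> no flip
Dir NE: first cell '.' (not opp) -> no flip
Dir W: opp run (3,4) capped by W -> flip
Dir E: first cell '.' (not opp) -> no flip
Dir SW: opp run (4,4), next='.' -> no flip
Dir S: opp run (4,5) capped by W -> flip
Dir SE: first cell '.' (not opp) -> no flip

Answer: (3,4) (4,5)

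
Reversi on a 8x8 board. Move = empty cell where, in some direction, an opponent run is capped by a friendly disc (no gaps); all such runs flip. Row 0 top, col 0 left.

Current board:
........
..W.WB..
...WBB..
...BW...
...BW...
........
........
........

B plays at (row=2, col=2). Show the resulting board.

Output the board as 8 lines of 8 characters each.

Place B at (2,2); scan 8 dirs for brackets.
Dir NW: first cell '.' (not opp) -> no flip
Dir N: opp run (1,2), next='.' -> no flip
Dir NE: first cell '.' (not opp) -> no flip
Dir W: first cell '.' (not opp) -> no flip
Dir E: opp run (2,3) capped by B -> flip
Dir SW: first cell '.' (not opp) -> no flip
Dir S: first cell '.' (not opp) -> no flip
Dir SE: first cell 'B' (not opp) -> no flip
All flips: (2,3)

Answer: ........
..W.WB..
..BBBB..
...BW...
...BW...
........
........
........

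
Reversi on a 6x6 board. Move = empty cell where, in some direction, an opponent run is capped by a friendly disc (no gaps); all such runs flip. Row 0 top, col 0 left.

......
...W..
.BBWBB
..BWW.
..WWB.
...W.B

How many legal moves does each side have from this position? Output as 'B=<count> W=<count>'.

Answer: B=8 W=11

Derivation:
-- B to move --
(0,2): flips 1 -> legal
(0,3): no bracket -> illegal
(0,4): flips 1 -> legal
(1,2): no bracket -> illegal
(1,4): flips 1 -> legal
(3,1): no bracket -> illegal
(3,5): flips 2 -> legal
(4,1): flips 2 -> legal
(4,5): no bracket -> illegal
(5,1): flips 2 -> legal
(5,2): flips 3 -> legal
(5,4): flips 1 -> legal
B mobility = 8
-- W to move --
(1,0): flips 2 -> legal
(1,1): flips 1 -> legal
(1,2): flips 2 -> legal
(1,4): flips 1 -> legal
(1,5): flips 1 -> legal
(2,0): flips 2 -> legal
(3,0): no bracket -> illegal
(3,1): flips 2 -> legal
(3,5): flips 2 -> legal
(4,1): flips 1 -> legal
(4,5): flips 1 -> legal
(5,4): flips 1 -> legal
W mobility = 11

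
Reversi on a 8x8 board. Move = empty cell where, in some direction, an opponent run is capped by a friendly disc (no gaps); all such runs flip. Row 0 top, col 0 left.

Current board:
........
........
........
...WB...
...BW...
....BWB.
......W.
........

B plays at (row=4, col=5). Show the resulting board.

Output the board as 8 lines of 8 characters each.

Answer: ........
........
........
...WB...
...BBB..
....BWB.
......W.
........

Derivation:
Place B at (4,5); scan 8 dirs for brackets.
Dir NW: first cell 'B' (not opp) -> no flip
Dir N: first cell '.' (not opp) -> no flip
Dir NE: first cell '.' (not opp) -> no flip
Dir W: opp run (4,4) capped by B -> flip
Dir E: first cell '.' (not opp) -> no flip
Dir SW: first cell 'B' (not opp) -> no flip
Dir S: opp run (5,5), next='.' -> no flip
Dir SE: first cell 'B' (not opp) -> no flip
All flips: (4,4)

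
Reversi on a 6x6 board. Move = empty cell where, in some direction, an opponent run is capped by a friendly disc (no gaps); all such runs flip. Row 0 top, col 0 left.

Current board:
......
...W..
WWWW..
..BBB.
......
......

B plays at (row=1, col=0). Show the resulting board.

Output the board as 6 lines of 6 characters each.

Place B at (1,0); scan 8 dirs for brackets.
Dir NW: edge -> no flip
Dir N: first cell '.' (not opp) -> no flip
Dir NE: first cell '.' (not opp) -> no flip
Dir W: edge -> no flip
Dir E: first cell '.' (not opp) -> no flip
Dir SW: edge -> no flip
Dir S: opp run (2,0), next='.' -> no flip
Dir SE: opp run (2,1) capped by B -> flip
All flips: (2,1)

Answer: ......
B..W..
WBWW..
..BBB.
......
......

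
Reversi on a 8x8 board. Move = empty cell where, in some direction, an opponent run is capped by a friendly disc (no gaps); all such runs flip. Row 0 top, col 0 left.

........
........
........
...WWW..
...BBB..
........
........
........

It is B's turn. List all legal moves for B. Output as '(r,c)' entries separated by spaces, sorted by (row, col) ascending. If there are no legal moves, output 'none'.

(2,2): flips 1 -> legal
(2,3): flips 2 -> legal
(2,4): flips 1 -> legal
(2,5): flips 2 -> legal
(2,6): flips 1 -> legal
(3,2): no bracket -> illegal
(3,6): no bracket -> illegal
(4,2): no bracket -> illegal
(4,6): no bracket -> illegal

Answer: (2,2) (2,3) (2,4) (2,5) (2,6)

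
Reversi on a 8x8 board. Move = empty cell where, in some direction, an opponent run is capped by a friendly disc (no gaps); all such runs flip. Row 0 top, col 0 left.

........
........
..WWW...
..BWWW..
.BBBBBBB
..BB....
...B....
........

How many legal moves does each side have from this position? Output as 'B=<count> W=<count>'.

-- B to move --
(1,1): flips 2 -> legal
(1,2): flips 3 -> legal
(1,3): flips 4 -> legal
(1,4): flips 3 -> legal
(1,5): flips 2 -> legal
(2,1): no bracket -> illegal
(2,5): flips 2 -> legal
(2,6): flips 1 -> legal
(3,1): no bracket -> illegal
(3,6): flips 3 -> legal
B mobility = 8
-- W to move --
(2,1): no bracket -> illegal
(3,0): no bracket -> illegal
(3,1): flips 1 -> legal
(3,6): no bracket -> illegal
(3,7): no bracket -> illegal
(4,0): no bracket -> illegal
(5,0): flips 2 -> legal
(5,1): flips 1 -> legal
(5,4): flips 1 -> legal
(5,5): flips 2 -> legal
(5,6): flips 1 -> legal
(5,7): flips 1 -> legal
(6,1): flips 2 -> legal
(6,2): flips 5 -> legal
(6,4): no bracket -> illegal
(7,2): no bracket -> illegal
(7,3): flips 3 -> legal
(7,4): no bracket -> illegal
W mobility = 10

Answer: B=8 W=10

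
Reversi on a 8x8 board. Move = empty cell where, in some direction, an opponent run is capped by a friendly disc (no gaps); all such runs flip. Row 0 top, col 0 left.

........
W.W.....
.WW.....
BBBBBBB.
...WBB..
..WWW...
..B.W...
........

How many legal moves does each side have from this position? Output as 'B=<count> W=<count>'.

Answer: B=9 W=12

Derivation:
-- B to move --
(0,0): no bracket -> illegal
(0,1): no bracket -> illegal
(0,2): flips 2 -> legal
(0,3): flips 2 -> legal
(1,1): flips 2 -> legal
(1,3): flips 1 -> legal
(2,0): no bracket -> illegal
(2,3): no bracket -> illegal
(4,1): no bracket -> illegal
(4,2): flips 2 -> legal
(5,1): no bracket -> illegal
(5,5): no bracket -> illegal
(6,1): flips 2 -> legal
(6,3): flips 3 -> legal
(6,5): flips 2 -> legal
(7,3): no bracket -> illegal
(7,4): flips 2 -> legal
(7,5): no bracket -> illegal
B mobility = 9
-- W to move --
(2,0): no bracket -> illegal
(2,3): flips 1 -> legal
(2,4): flips 2 -> legal
(2,5): flips 1 -> legal
(2,6): flips 2 -> legal
(2,7): flips 2 -> legal
(3,7): no bracket -> illegal
(4,0): flips 1 -> legal
(4,1): flips 1 -> legal
(4,2): flips 1 -> legal
(4,6): flips 2 -> legal
(4,7): no bracket -> illegal
(5,1): no bracket -> illegal
(5,5): flips 2 -> legal
(5,6): no bracket -> illegal
(6,1): no bracket -> illegal
(6,3): no bracket -> illegal
(7,1): flips 1 -> legal
(7,2): flips 1 -> legal
(7,3): no bracket -> illegal
W mobility = 12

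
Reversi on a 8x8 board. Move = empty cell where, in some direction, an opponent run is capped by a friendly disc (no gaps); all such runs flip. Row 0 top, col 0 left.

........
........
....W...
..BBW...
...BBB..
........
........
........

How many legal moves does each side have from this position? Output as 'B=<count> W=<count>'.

Answer: B=5 W=5

Derivation:
-- B to move --
(1,3): no bracket -> illegal
(1,4): flips 2 -> legal
(1,5): flips 1 -> legal
(2,3): flips 1 -> legal
(2,5): flips 1 -> legal
(3,5): flips 1 -> legal
B mobility = 5
-- W to move --
(2,1): no bracket -> illegal
(2,2): no bracket -> illegal
(2,3): no bracket -> illegal
(3,1): flips 2 -> legal
(3,5): no bracket -> illegal
(3,6): no bracket -> illegal
(4,1): no bracket -> illegal
(4,2): flips 1 -> legal
(4,6): no bracket -> illegal
(5,2): flips 1 -> legal
(5,3): no bracket -> illegal
(5,4): flips 1 -> legal
(5,5): no bracket -> illegal
(5,6): flips 1 -> legal
W mobility = 5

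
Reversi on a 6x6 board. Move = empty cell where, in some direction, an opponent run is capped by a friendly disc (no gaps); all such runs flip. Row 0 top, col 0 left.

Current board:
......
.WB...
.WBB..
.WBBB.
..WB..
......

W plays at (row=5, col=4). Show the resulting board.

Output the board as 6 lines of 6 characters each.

Answer: ......
.WB...
.WBB..
.WWBB.
..WW..
....W.

Derivation:
Place W at (5,4); scan 8 dirs for brackets.
Dir NW: opp run (4,3) (3,2) capped by W -> flip
Dir N: first cell '.' (not opp) -> no flip
Dir NE: first cell '.' (not opp) -> no flip
Dir W: first cell '.' (not opp) -> no flip
Dir E: first cell '.' (not opp) -> no flip
Dir SW: edge -> no flip
Dir S: edge -> no flip
Dir SE: edge -> no flip
All flips: (3,2) (4,3)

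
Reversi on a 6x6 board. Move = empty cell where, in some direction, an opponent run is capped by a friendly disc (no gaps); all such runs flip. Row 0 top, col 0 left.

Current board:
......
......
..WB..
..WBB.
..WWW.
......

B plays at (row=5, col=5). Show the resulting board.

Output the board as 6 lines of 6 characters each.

Place B at (5,5); scan 8 dirs for brackets.
Dir NW: opp run (4,4) capped by B -> flip
Dir N: first cell '.' (not opp) -> no flip
Dir NE: edge -> no flip
Dir W: first cell '.' (not opp) -> no flip
Dir E: edge -> no flip
Dir SW: edge -> no flip
Dir S: edge -> no flip
Dir SE: edge -> no flip
All flips: (4,4)

Answer: ......
......
..WB..
..WBB.
..WWB.
.....B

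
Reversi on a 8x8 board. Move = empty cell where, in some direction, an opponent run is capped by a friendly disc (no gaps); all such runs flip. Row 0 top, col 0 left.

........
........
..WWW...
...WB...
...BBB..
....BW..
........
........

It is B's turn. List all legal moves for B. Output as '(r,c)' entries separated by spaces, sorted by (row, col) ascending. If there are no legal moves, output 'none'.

(1,1): flips 2 -> legal
(1,2): flips 1 -> legal
(1,3): flips 2 -> legal
(1,4): flips 1 -> legal
(1,5): no bracket -> illegal
(2,1): no bracket -> illegal
(2,5): no bracket -> illegal
(3,1): no bracket -> illegal
(3,2): flips 1 -> legal
(3,5): no bracket -> illegal
(4,2): no bracket -> illegal
(4,6): no bracket -> illegal
(5,6): flips 1 -> legal
(6,4): no bracket -> illegal
(6,5): flips 1 -> legal
(6,6): flips 1 -> legal

Answer: (1,1) (1,2) (1,3) (1,4) (3,2) (5,6) (6,5) (6,6)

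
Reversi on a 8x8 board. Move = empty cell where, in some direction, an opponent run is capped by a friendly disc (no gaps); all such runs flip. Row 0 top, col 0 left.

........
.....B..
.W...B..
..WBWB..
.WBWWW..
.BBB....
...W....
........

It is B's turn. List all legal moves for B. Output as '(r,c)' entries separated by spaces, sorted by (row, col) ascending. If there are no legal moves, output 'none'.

(1,0): no bracket -> illegal
(1,1): no bracket -> illegal
(1,2): no bracket -> illegal
(2,0): no bracket -> illegal
(2,2): flips 1 -> legal
(2,3): no bracket -> illegal
(2,4): no bracket -> illegal
(3,0): flips 1 -> legal
(3,1): flips 2 -> legal
(3,6): no bracket -> illegal
(4,0): flips 1 -> legal
(4,6): flips 3 -> legal
(5,0): no bracket -> illegal
(5,4): no bracket -> illegal
(5,5): flips 2 -> legal
(5,6): no bracket -> illegal
(6,2): no bracket -> illegal
(6,4): no bracket -> illegal
(7,2): no bracket -> illegal
(7,3): flips 1 -> legal
(7,4): flips 1 -> legal

Answer: (2,2) (3,0) (3,1) (4,0) (4,6) (5,5) (7,3) (7,4)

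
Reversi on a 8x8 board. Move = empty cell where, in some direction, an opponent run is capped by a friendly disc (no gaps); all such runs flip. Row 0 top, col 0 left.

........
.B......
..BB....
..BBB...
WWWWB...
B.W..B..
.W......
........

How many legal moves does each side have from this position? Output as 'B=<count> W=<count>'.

Answer: B=7 W=8

Derivation:
-- B to move --
(3,0): flips 1 -> legal
(3,1): no bracket -> illegal
(5,1): flips 1 -> legal
(5,3): flips 1 -> legal
(5,4): flips 1 -> legal
(6,0): no bracket -> illegal
(6,2): flips 2 -> legal
(6,3): no bracket -> illegal
(7,0): flips 3 -> legal
(7,1): no bracket -> illegal
(7,2): flips 1 -> legal
B mobility = 7
-- W to move --
(0,0): no bracket -> illegal
(0,1): no bracket -> illegal
(0,2): no bracket -> illegal
(1,0): no bracket -> illegal
(1,2): flips 2 -> legal
(1,3): flips 2 -> legal
(1,4): flips 2 -> legal
(2,0): no bracket -> illegal
(2,1): flips 1 -> legal
(2,4): flips 1 -> legal
(2,5): flips 1 -> legal
(3,1): no bracket -> illegal
(3,5): no bracket -> illegal
(4,5): flips 1 -> legal
(4,6): no bracket -> illegal
(5,1): no bracket -> illegal
(5,3): no bracket -> illegal
(5,4): no bracket -> illegal
(5,6): no bracket -> illegal
(6,0): flips 1 -> legal
(6,4): no bracket -> illegal
(6,5): no bracket -> illegal
(6,6): no bracket -> illegal
W mobility = 8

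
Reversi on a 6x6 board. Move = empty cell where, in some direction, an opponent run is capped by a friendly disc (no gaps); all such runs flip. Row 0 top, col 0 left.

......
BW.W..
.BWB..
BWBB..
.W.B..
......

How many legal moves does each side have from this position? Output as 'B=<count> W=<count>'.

Answer: B=7 W=7

Derivation:
-- B to move --
(0,0): flips 2 -> legal
(0,1): flips 1 -> legal
(0,2): no bracket -> illegal
(0,3): flips 1 -> legal
(0,4): no bracket -> illegal
(1,2): flips 2 -> legal
(1,4): no bracket -> illegal
(2,0): no bracket -> illegal
(2,4): no bracket -> illegal
(4,0): no bracket -> illegal
(4,2): no bracket -> illegal
(5,0): flips 1 -> legal
(5,1): flips 2 -> legal
(5,2): flips 1 -> legal
B mobility = 7
-- W to move --
(0,0): no bracket -> illegal
(0,1): no bracket -> illegal
(1,2): no bracket -> illegal
(1,4): flips 2 -> legal
(2,0): flips 1 -> legal
(2,4): flips 1 -> legal
(3,4): flips 2 -> legal
(4,0): no bracket -> illegal
(4,2): flips 1 -> legal
(4,4): flips 1 -> legal
(5,2): no bracket -> illegal
(5,3): flips 3 -> legal
(5,4): no bracket -> illegal
W mobility = 7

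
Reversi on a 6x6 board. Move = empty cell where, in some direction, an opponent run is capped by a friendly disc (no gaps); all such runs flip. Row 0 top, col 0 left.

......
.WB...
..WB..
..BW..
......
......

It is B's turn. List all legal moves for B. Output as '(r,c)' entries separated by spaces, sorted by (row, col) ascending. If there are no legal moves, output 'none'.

(0,0): no bracket -> illegal
(0,1): no bracket -> illegal
(0,2): no bracket -> illegal
(1,0): flips 1 -> legal
(1,3): no bracket -> illegal
(2,0): no bracket -> illegal
(2,1): flips 1 -> legal
(2,4): no bracket -> illegal
(3,1): no bracket -> illegal
(3,4): flips 1 -> legal
(4,2): no bracket -> illegal
(4,3): flips 1 -> legal
(4,4): no bracket -> illegal

Answer: (1,0) (2,1) (3,4) (4,3)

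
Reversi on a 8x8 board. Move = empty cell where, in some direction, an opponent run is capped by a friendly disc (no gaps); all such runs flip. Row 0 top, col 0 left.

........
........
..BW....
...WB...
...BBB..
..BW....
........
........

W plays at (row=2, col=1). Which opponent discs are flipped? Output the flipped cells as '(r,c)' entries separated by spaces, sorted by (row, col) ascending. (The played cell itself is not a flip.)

Answer: (2,2)

Derivation:
Dir NW: first cell '.' (not opp) -> no flip
Dir N: first cell '.' (not opp) -> no flip
Dir NE: first cell '.' (not opp) -> no flip
Dir W: first cell '.' (not opp) -> no flip
Dir E: opp run (2,2) capped by W -> flip
Dir SW: first cell '.' (not opp) -> no flip
Dir S: first cell '.' (not opp) -> no flip
Dir SE: first cell '.' (not opp) -> no flip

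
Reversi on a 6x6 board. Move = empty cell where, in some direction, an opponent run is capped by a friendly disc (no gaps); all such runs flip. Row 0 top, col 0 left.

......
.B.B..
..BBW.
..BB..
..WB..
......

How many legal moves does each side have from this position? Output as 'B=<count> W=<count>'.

-- B to move --
(1,4): no bracket -> illegal
(1,5): flips 1 -> legal
(2,5): flips 1 -> legal
(3,1): no bracket -> illegal
(3,4): no bracket -> illegal
(3,5): flips 1 -> legal
(4,1): flips 1 -> legal
(5,1): flips 1 -> legal
(5,2): flips 1 -> legal
(5,3): no bracket -> illegal
B mobility = 6
-- W to move --
(0,0): no bracket -> illegal
(0,1): no bracket -> illegal
(0,2): flips 1 -> legal
(0,3): no bracket -> illegal
(0,4): no bracket -> illegal
(1,0): no bracket -> illegal
(1,2): flips 2 -> legal
(1,4): no bracket -> illegal
(2,0): no bracket -> illegal
(2,1): flips 2 -> legal
(3,1): no bracket -> illegal
(3,4): no bracket -> illegal
(4,1): no bracket -> illegal
(4,4): flips 1 -> legal
(5,2): no bracket -> illegal
(5,3): no bracket -> illegal
(5,4): no bracket -> illegal
W mobility = 4

Answer: B=6 W=4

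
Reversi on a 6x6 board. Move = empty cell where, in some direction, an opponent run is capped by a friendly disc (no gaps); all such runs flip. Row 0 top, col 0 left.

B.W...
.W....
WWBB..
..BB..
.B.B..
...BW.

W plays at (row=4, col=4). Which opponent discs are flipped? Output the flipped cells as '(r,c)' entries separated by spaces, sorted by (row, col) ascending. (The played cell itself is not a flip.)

Dir NW: opp run (3,3) (2,2) capped by W -> flip
Dir N: first cell '.' (not opp) -> no flip
Dir NE: first cell '.' (not opp) -> no flip
Dir W: opp run (4,3), next='.' -> no flip
Dir E: first cell '.' (not opp) -> no flip
Dir SW: opp run (5,3), next=edge -> no flip
Dir S: first cell 'W' (not opp) -> no flip
Dir SE: first cell '.' (not opp) -> no flip

Answer: (2,2) (3,3)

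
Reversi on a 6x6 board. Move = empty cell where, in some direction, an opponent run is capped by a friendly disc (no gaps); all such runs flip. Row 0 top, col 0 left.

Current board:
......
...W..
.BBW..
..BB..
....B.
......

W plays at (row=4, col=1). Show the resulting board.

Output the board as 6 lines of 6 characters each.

Answer: ......
...W..
.BBW..
..WB..
.W..B.
......

Derivation:
Place W at (4,1); scan 8 dirs for brackets.
Dir NW: first cell '.' (not opp) -> no flip
Dir N: first cell '.' (not opp) -> no flip
Dir NE: opp run (3,2) capped by W -> flip
Dir W: first cell '.' (not opp) -> no flip
Dir E: first cell '.' (not opp) -> no flip
Dir SW: first cell '.' (not opp) -> no flip
Dir S: first cell '.' (not opp) -> no flip
Dir SE: first cell '.' (not opp) -> no flip
All flips: (3,2)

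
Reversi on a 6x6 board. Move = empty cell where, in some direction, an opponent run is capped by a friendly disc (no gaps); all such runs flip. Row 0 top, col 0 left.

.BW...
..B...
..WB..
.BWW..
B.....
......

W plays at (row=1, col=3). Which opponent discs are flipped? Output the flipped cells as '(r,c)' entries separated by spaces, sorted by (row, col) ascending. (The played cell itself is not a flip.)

Answer: (2,3)

Derivation:
Dir NW: first cell 'W' (not opp) -> no flip
Dir N: first cell '.' (not opp) -> no flip
Dir NE: first cell '.' (not opp) -> no flip
Dir W: opp run (1,2), next='.' -> no flip
Dir E: first cell '.' (not opp) -> no flip
Dir SW: first cell 'W' (not opp) -> no flip
Dir S: opp run (2,3) capped by W -> flip
Dir SE: first cell '.' (not opp) -> no flip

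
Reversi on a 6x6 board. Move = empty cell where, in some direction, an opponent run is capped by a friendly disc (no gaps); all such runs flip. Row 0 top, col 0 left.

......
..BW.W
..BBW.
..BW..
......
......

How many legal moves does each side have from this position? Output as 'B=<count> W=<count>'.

-- B to move --
(0,2): no bracket -> illegal
(0,3): flips 1 -> legal
(0,4): flips 1 -> legal
(0,5): no bracket -> illegal
(1,4): flips 1 -> legal
(2,5): flips 1 -> legal
(3,4): flips 1 -> legal
(3,5): no bracket -> illegal
(4,2): no bracket -> illegal
(4,3): flips 1 -> legal
(4,4): flips 1 -> legal
B mobility = 7
-- W to move --
(0,1): no bracket -> illegal
(0,2): no bracket -> illegal
(0,3): no bracket -> illegal
(1,1): flips 2 -> legal
(1,4): no bracket -> illegal
(2,1): flips 2 -> legal
(3,1): flips 2 -> legal
(3,4): no bracket -> illegal
(4,1): no bracket -> illegal
(4,2): no bracket -> illegal
(4,3): no bracket -> illegal
W mobility = 3

Answer: B=7 W=3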